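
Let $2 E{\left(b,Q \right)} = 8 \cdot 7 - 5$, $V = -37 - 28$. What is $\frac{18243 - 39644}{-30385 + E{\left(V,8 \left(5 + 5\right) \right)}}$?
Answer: $\frac{42802}{60719} \approx 0.70492$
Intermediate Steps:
$V = -65$ ($V = -37 - 28 = -65$)
$E{\left(b,Q \right)} = \frac{51}{2}$ ($E{\left(b,Q \right)} = \frac{8 \cdot 7 - 5}{2} = \frac{56 - 5}{2} = \frac{1}{2} \cdot 51 = \frac{51}{2}$)
$\frac{18243 - 39644}{-30385 + E{\left(V,8 \left(5 + 5\right) \right)}} = \frac{18243 - 39644}{-30385 + \frac{51}{2}} = - \frac{21401}{- \frac{60719}{2}} = \left(-21401\right) \left(- \frac{2}{60719}\right) = \frac{42802}{60719}$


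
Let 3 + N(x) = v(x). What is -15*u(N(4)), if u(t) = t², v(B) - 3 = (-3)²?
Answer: -1215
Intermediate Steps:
v(B) = 12 (v(B) = 3 + (-3)² = 3 + 9 = 12)
N(x) = 9 (N(x) = -3 + 12 = 9)
-15*u(N(4)) = -15*9² = -15*81 = -1215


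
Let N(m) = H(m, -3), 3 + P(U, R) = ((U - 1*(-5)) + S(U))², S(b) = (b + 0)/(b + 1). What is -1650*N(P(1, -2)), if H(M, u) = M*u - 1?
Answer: 391875/2 ≈ 1.9594e+5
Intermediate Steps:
S(b) = b/(1 + b)
H(M, u) = -1 + M*u
P(U, R) = -3 + (5 + U + U/(1 + U))² (P(U, R) = -3 + ((U - 1*(-5)) + U/(1 + U))² = -3 + ((U + 5) + U/(1 + U))² = -3 + ((5 + U) + U/(1 + U))² = -3 + (5 + U + U/(1 + U))²)
N(m) = -1 - 3*m (N(m) = -1 + m*(-3) = -1 - 3*m)
-1650*N(P(1, -2)) = -1650*(-1 - 3*(-3 + (5 + 1² + 7*1)²/(1 + 1)²)) = -1650*(-1 - 3*(-3 + (5 + 1 + 7)²/2²)) = -1650*(-1 - 3*(-3 + (¼)*13²)) = -1650*(-1 - 3*(-3 + (¼)*169)) = -1650*(-1 - 3*(-3 + 169/4)) = -1650*(-1 - 3*157/4) = -1650*(-1 - 471/4) = -1650*(-475/4) = 391875/2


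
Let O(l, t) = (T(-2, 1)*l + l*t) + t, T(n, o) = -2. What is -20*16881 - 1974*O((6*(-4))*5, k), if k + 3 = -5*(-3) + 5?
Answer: 3182022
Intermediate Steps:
k = 17 (k = -3 + (-5*(-3) + 5) = -3 + (15 + 5) = -3 + 20 = 17)
O(l, t) = t - 2*l + l*t (O(l, t) = (-2*l + l*t) + t = t - 2*l + l*t)
-20*16881 - 1974*O((6*(-4))*5, k) = -20*16881 - 1974*(17 - 2*6*(-4)*5 + ((6*(-4))*5)*17) = -337620 - 1974*(17 - (-48)*5 - 24*5*17) = -337620 - 1974*(17 - 2*(-120) - 120*17) = -337620 - 1974*(17 + 240 - 2040) = -337620 - 1974*(-1783) = -337620 + 3519642 = 3182022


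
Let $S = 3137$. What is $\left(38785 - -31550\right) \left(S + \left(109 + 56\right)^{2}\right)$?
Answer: $2135511270$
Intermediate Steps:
$\left(38785 - -31550\right) \left(S + \left(109 + 56\right)^{2}\right) = \left(38785 - -31550\right) \left(3137 + \left(109 + 56\right)^{2}\right) = \left(38785 + 31550\right) \left(3137 + 165^{2}\right) = 70335 \left(3137 + 27225\right) = 70335 \cdot 30362 = 2135511270$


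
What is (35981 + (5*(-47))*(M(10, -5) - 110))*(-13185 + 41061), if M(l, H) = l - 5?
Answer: 1690846656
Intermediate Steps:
M(l, H) = -5 + l
(35981 + (5*(-47))*(M(10, -5) - 110))*(-13185 + 41061) = (35981 + (5*(-47))*((-5 + 10) - 110))*(-13185 + 41061) = (35981 - 235*(5 - 110))*27876 = (35981 - 235*(-105))*27876 = (35981 + 24675)*27876 = 60656*27876 = 1690846656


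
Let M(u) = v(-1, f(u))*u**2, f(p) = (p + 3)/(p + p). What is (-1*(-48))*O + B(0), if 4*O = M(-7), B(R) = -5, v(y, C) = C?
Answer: 163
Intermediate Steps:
f(p) = (3 + p)/(2*p) (f(p) = (3 + p)/((2*p)) = (3 + p)*(1/(2*p)) = (3 + p)/(2*p))
M(u) = u*(3 + u)/2 (M(u) = ((3 + u)/(2*u))*u**2 = u*(3 + u)/2)
O = 7/2 (O = ((1/2)*(-7)*(3 - 7))/4 = ((1/2)*(-7)*(-4))/4 = (1/4)*14 = 7/2 ≈ 3.5000)
(-1*(-48))*O + B(0) = -1*(-48)*(7/2) - 5 = 48*(7/2) - 5 = 168 - 5 = 163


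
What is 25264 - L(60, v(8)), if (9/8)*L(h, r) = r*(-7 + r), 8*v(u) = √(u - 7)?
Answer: 1819063/72 ≈ 25265.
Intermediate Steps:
v(u) = √(-7 + u)/8 (v(u) = √(u - 7)/8 = √(-7 + u)/8)
L(h, r) = 8*r*(-7 + r)/9 (L(h, r) = 8*(r*(-7 + r))/9 = 8*r*(-7 + r)/9)
25264 - L(60, v(8)) = 25264 - 8*√(-7 + 8)/8*(-7 + √(-7 + 8)/8)/9 = 25264 - 8*√1/8*(-7 + √1/8)/9 = 25264 - 8*(⅛)*1*(-7 + (⅛)*1)/9 = 25264 - 8*(-7 + ⅛)/(9*8) = 25264 - 8*(-55)/(9*8*8) = 25264 - 1*(-55/72) = 25264 + 55/72 = 1819063/72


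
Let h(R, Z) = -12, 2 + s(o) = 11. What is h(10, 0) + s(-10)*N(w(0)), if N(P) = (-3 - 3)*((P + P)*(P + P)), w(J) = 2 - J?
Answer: -876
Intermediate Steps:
s(o) = 9 (s(o) = -2 + 11 = 9)
N(P) = -24*P² (N(P) = -6*2*P*2*P = -24*P²)
h(10, 0) + s(-10)*N(w(0)) = -12 + 9*(-24*(2 - 1*0)²) = -12 + 9*(-24*(2 + 0)²) = -12 + 9*(-24*2²) = -12 + 9*(-24*4) = -12 + 9*(-96) = -12 - 864 = -876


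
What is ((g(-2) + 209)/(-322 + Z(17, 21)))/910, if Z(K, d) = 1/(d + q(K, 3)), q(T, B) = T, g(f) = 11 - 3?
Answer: -589/795275 ≈ -0.00074062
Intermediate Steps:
g(f) = 8
Z(K, d) = 1/(K + d) (Z(K, d) = 1/(d + K) = 1/(K + d))
((g(-2) + 209)/(-322 + Z(17, 21)))/910 = ((8 + 209)/(-322 + 1/(17 + 21)))/910 = (217/(-322 + 1/38))*(1/910) = (217/(-12235/38))*(1/910) = (217*(-38/12235))*(1/910) = -8246/12235*1/910 = -589/795275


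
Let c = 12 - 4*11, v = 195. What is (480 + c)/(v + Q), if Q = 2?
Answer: 448/197 ≈ 2.2741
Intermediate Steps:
c = -32 (c = 12 - 44 = -32)
(480 + c)/(v + Q) = (480 - 32)/(195 + 2) = 448/197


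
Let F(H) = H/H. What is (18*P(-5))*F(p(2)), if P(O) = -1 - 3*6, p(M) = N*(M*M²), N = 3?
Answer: -342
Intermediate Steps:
p(M) = 3*M³ (p(M) = 3*(M*M²) = 3*M³)
P(O) = -19 (P(O) = -1 - 18 = -19)
F(H) = 1
(18*P(-5))*F(p(2)) = (18*(-19))*1 = -342*1 = -342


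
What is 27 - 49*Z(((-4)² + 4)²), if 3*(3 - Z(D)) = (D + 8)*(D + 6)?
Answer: 2705464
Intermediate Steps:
Z(D) = 3 - (6 + D)*(8 + D)/3 (Z(D) = 3 - (D + 8)*(D + 6)/3 = 3 - (8 + D)*(6 + D)/3 = 3 - (6 + D)*(8 + D)/3)
27 - 49*Z(((-4)² + 4)²) = 27 - 49*(-13 - 14*((-4)² + 4)²/3 - ((-4)² + 4)⁴/3) = 27 - 49*(-13 - 14*(16 + 4)²/3 - (16 + 4)⁴/3) = 27 - 49*(-13 - 14/3*20² - (20²)²/3) = 27 - 49*(-13 - 14/3*400 - ⅓*400²) = 27 - 49*(-13 - 5600/3 - ⅓*160000) = 27 - 49*(-13 - 5600/3 - 160000/3) = 27 - 49*(-55213) = 27 + 2705437 = 2705464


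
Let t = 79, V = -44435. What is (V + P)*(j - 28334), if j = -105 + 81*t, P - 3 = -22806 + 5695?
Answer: 1356407720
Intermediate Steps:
P = -17108 (P = 3 + (-22806 + 5695) = 3 - 17111 = -17108)
j = 6294 (j = -105 + 81*79 = -105 + 6399 = 6294)
(V + P)*(j - 28334) = (-44435 - 17108)*(6294 - 28334) = -61543*(-22040) = 1356407720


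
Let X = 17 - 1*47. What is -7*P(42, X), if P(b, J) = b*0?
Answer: 0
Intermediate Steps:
X = -30 (X = 17 - 47 = -30)
P(b, J) = 0
-7*P(42, X) = -7*0 = 0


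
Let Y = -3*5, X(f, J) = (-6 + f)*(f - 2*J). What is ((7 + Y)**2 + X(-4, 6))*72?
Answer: 16128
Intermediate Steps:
Y = -15
((7 + Y)**2 + X(-4, 6))*72 = ((7 - 15)**2 + ((-4)**2 - 6*(-4) + 12*6 - 2*6*(-4)))*72 = ((-8)**2 + (16 + 24 + 72 + 48))*72 = (64 + 160)*72 = 224*72 = 16128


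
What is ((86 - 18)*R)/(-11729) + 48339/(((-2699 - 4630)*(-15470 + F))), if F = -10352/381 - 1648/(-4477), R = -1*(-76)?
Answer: -8131985191922495/18473737350869402 ≈ -0.44019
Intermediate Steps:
R = 76
F = -45718016/1705737 (F = -10352*1/381 - 1648*(-1/4477) = -10352/381 + 1648/4477 = -45718016/1705737 ≈ -26.802)
((86 - 18)*R)/(-11729) + 48339/(((-2699 - 4630)*(-15470 + F))) = ((86 - 18)*76)/(-11729) + 48339/(((-2699 - 4630)*(-15470 - 45718016/1705737))) = (68*76)*(-1/11729) + 48339/((-7329*(-26433469406/1705737))) = 5168*(-1/11729) + 48339/(64576965758858/568579) = -5168/11729 + 48339*(568579/64576965758858) = -5168/11729 + 670354641/1575047945338 = -8131985191922495/18473737350869402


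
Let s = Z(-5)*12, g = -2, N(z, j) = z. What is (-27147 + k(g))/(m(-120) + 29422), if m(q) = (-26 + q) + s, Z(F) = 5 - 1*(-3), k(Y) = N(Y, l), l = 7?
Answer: -27149/29372 ≈ -0.92432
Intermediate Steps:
k(Y) = Y
Z(F) = 8 (Z(F) = 5 + 3 = 8)
s = 96 (s = 8*12 = 96)
m(q) = 70 + q (m(q) = (-26 + q) + 96 = 70 + q)
(-27147 + k(g))/(m(-120) + 29422) = (-27147 - 2)/((70 - 120) + 29422) = -27149/(-50 + 29422) = -27149/29372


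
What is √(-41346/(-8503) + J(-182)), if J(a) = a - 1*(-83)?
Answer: 3*I*√756248317/8503 ≈ 9.7025*I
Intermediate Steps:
J(a) = 83 + a (J(a) = a + 83 = 83 + a)
√(-41346/(-8503) + J(-182)) = √(-41346/(-8503) + (83 - 182)) = √(-41346*(-1/8503) - 99) = √(41346/8503 - 99) = √(-800451/8503) = 3*I*√756248317/8503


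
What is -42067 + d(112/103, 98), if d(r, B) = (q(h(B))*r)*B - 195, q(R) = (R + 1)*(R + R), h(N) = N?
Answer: 208625318/103 ≈ 2.0255e+6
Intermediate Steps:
q(R) = 2*R*(1 + R) (q(R) = (1 + R)*(2*R) = 2*R*(1 + R))
d(r, B) = -195 + 2*r*B²*(1 + B) (d(r, B) = ((2*B*(1 + B))*r)*B - 195 = (2*B*r*(1 + B))*B - 195 = 2*r*B²*(1 + B) - 195 = -195 + 2*r*B²*(1 + B))
-42067 + d(112/103, 98) = -42067 + (-195 + 2*(112/103)*98²*(1 + 98)) = -42067 + (-195 + 2*(112*(1/103))*9604*99) = -42067 + (-195 + 2*(112/103)*9604*99) = -42067 + (-195 + 212978304/103) = -42067 + 212958219/103 = 208625318/103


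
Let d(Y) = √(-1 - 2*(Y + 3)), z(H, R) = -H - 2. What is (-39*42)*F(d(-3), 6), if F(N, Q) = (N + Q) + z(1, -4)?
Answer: -4914 - 1638*I ≈ -4914.0 - 1638.0*I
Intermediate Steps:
z(H, R) = -2 - H
d(Y) = √(-7 - 2*Y) (d(Y) = √(-1 - 2*(3 + Y)) = √(-1 + (-6 - 2*Y)) = √(-7 - 2*Y))
F(N, Q) = -3 + N + Q (F(N, Q) = (N + Q) + (-2 - 1*1) = (N + Q) + (-2 - 1) = (N + Q) - 3 = -3 + N + Q)
(-39*42)*F(d(-3), 6) = (-39*42)*(-3 + √(-7 - 2*(-3)) + 6) = -1638*(-3 + √(-7 + 6) + 6) = -1638*(-3 + √(-1) + 6) = -1638*(-3 + I + 6) = -1638*(3 + I) = -4914 - 1638*I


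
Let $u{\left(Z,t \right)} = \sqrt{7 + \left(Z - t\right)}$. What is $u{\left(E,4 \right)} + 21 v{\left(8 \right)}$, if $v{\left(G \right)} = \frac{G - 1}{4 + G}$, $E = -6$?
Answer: $\frac{49}{4} + i \sqrt{3} \approx 12.25 + 1.732 i$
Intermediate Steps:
$v{\left(G \right)} = \frac{-1 + G}{4 + G}$
$u{\left(Z,t \right)} = \sqrt{7 + Z - t}$
$u{\left(E,4 \right)} + 21 v{\left(8 \right)} = \sqrt{7 - 6 - 4} + 21 \frac{-1 + 8}{4 + 8} = \sqrt{7 - 6 - 4} + 21 \cdot \frac{1}{12} \cdot 7 = \sqrt{-3} + 21 \cdot \frac{1}{12} \cdot 7 = i \sqrt{3} + 21 \cdot \frac{7}{12} = i \sqrt{3} + \frac{49}{4} = \frac{49}{4} + i \sqrt{3}$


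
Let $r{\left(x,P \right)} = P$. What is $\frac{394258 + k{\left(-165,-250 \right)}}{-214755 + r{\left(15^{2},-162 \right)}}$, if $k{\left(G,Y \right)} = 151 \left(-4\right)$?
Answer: $- \frac{131218}{71639} \approx -1.8317$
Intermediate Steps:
$k{\left(G,Y \right)} = -604$
$\frac{394258 + k{\left(-165,-250 \right)}}{-214755 + r{\left(15^{2},-162 \right)}} = \frac{394258 - 604}{-214755 - 162} = \frac{393654}{-214917} = 393654 \left(- \frac{1}{214917}\right) = - \frac{131218}{71639}$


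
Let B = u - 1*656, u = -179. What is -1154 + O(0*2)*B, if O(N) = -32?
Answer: 25566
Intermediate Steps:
B = -835 (B = -179 - 1*656 = -179 - 656 = -835)
-1154 + O(0*2)*B = -1154 - 32*(-835) = -1154 + 26720 = 25566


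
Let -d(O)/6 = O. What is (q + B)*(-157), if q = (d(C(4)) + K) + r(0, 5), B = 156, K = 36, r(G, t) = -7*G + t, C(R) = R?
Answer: -27161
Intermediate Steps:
d(O) = -6*O
r(G, t) = t - 7*G
q = 17 (q = (-6*4 + 36) + (5 - 7*0) = (-24 + 36) + (5 + 0) = 12 + 5 = 17)
(q + B)*(-157) = (17 + 156)*(-157) = 173*(-157) = -27161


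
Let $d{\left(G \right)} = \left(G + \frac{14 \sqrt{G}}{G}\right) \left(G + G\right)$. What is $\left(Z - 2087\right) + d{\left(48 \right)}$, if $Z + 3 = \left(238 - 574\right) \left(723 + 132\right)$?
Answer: $-284762 + 112 \sqrt{3} \approx -2.8457 \cdot 10^{5}$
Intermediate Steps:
$Z = -287283$ ($Z = -3 + \left(238 - 574\right) \left(723 + 132\right) = -3 - 287280 = -287283$)
$d{\left(G \right)} = 2 G \left(G + \frac{14}{\sqrt{G}}\right)$ ($d{\left(G \right)} = \left(G + \frac{14}{\sqrt{G}}\right) 2 G = 2 G \left(G + \frac{14}{\sqrt{G}}\right)$)
$\left(Z - 2087\right) + d{\left(48 \right)} = \left(-287283 - 2087\right) + \left(2 \cdot 48^{2} + 28 \sqrt{48}\right) = -289370 + \left(2 \cdot 2304 + 28 \cdot 4 \sqrt{3}\right) = -289370 + \left(4608 + 112 \sqrt{3}\right) = -284762 + 112 \sqrt{3}$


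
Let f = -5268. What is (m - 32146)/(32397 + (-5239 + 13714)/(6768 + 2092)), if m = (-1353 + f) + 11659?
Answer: -16011792/19136393 ≈ -0.83672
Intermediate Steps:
m = 5038 (m = (-1353 - 5268) + 11659 = -6621 + 11659 = 5038)
(m - 32146)/(32397 + (-5239 + 13714)/(6768 + 2092)) = (5038 - 32146)/(32397 + (-5239 + 13714)/(6768 + 2092)) = -27108/(32397 + 8475/8860) = -27108/(32397 + 8475*(1/8860)) = -27108/(32397 + 1695/1772) = -27108/57409179/1772 = -27108*1772/57409179 = -16011792/19136393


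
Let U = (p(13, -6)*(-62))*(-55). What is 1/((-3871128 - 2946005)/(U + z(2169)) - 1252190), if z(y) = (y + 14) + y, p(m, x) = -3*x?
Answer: -65732/82315770213 ≈ -7.9853e-7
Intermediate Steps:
z(y) = 14 + 2*y (z(y) = (14 + y) + y = 14 + 2*y)
U = 61380 (U = (-3*(-6)*(-62))*(-55) = (18*(-62))*(-55) = -1116*(-55) = 61380)
1/((-3871128 - 2946005)/(U + z(2169)) - 1252190) = 1/((-3871128 - 2946005)/(61380 + (14 + 2*2169)) - 1252190) = 1/(-6817133/(61380 + (14 + 4338)) - 1252190) = 1/(-6817133/(61380 + 4352) - 1252190) = 1/(-6817133/65732 - 1252190) = 1/(-82315770213/65732) = -65732/82315770213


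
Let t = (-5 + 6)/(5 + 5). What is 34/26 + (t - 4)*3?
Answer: -1351/130 ≈ -10.392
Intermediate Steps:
t = ⅒ (t = 1/10 = 1*(⅒) = ⅒ ≈ 0.10000)
34/26 + (t - 4)*3 = 34/26 + (⅒ - 4)*3 = 34*(1/26) - 39/10*3 = 17/13 - 117/10 = -1351/130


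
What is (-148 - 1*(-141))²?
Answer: 49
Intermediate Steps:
(-148 - 1*(-141))² = (-148 + 141)² = (-7)² = 49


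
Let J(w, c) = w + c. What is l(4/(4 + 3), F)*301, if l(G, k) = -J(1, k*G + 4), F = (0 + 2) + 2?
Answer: -2193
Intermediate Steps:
J(w, c) = c + w
F = 4 (F = 2 + 2 = 4)
l(G, k) = -5 - G*k (l(G, k) = -((k*G + 4) + 1) = -((G*k + 4) + 1) = -((4 + G*k) + 1) = -(5 + G*k) = -5 - G*k)
l(4/(4 + 3), F)*301 = (-5 - 1*4/(4 + 3)*4)*301 = (-5 - 1*4/7*4)*301 = (-5 - 16/7)*301 = -51/7*301 = -2193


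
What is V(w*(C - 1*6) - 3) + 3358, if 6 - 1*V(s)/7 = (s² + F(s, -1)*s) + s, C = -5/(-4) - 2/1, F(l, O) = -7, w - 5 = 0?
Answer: -121559/16 ≈ -7597.4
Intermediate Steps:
w = 5 (w = 5 + 0 = 5)
C = -¾ (C = -5*(-¼) - 2*1 = 5/4 - 2 = -¾ ≈ -0.75000)
V(s) = 42 - 7*s² + 42*s (V(s) = 42 - 7*((s² - 7*s) + s) = 42 - 7*(s² - 6*s) = 42 + (-7*s² + 42*s) = 42 - 7*s² + 42*s)
V(w*(C - 1*6) - 3) + 3358 = (42 - 7*(5*(-¾ - 1*6) - 3)² + 42*(5*(-¾ - 1*6) - 3)) + 3358 = (42 - 7*(5*(-¾ - 6) - 3)² + 42*(5*(-¾ - 6) - 3)) + 3358 = (42 - 7*(5*(-27/4) - 3)² + 42*(5*(-27/4) - 3)) + 3358 = (42 - 7*(-135/4 - 3)² + 42*(-135/4 - 3)) + 3358 = (42 - 7*(-147/4)² + 42*(-147/4)) + 3358 = (42 - 7*21609/16 - 3087/2) + 3358 = (42 - 151263/16 - 3087/2) + 3358 = -175287/16 + 3358 = -121559/16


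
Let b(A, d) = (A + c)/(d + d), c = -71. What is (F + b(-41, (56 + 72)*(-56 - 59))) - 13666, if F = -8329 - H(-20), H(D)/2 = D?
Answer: -40397193/1840 ≈ -21955.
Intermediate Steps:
H(D) = 2*D
F = -8289 (F = -8329 - 2*(-20) = -8329 - 1*(-40) = -8329 + 40 = -8289)
b(A, d) = (-71 + A)/(2*d) (b(A, d) = (A - 71)/(d + d) = (-71 + A)/((2*d)) = (-71 + A)*(1/(2*d)) = (-71 + A)/(2*d))
(F + b(-41, (56 + 72)*(-56 - 59))) - 13666 = (-8289 + (-71 - 41)/(2*(((56 + 72)*(-56 - 59))))) - 13666 = (-8289 + (1/2)*(-112)/(128*(-115))) - 13666 = (-8289 + (1/2)*(-112)/(-14720)) - 13666 = (-8289 + (1/2)*(-1/14720)*(-112)) - 13666 = (-8289 + 7/1840) - 13666 = -15251753/1840 - 13666 = -40397193/1840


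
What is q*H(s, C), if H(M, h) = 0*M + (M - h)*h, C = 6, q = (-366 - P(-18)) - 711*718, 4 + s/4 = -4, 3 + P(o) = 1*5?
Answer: 116477448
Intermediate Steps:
P(o) = 2 (P(o) = -3 + 1*5 = -3 + 5 = 2)
s = -32 (s = -16 + 4*(-4) = -16 - 16 = -32)
q = -510866 (q = (-366 - 1*2) - 711*718 = (-366 - 2) - 510498 = -368 - 510498 = -510866)
H(M, h) = h*(M - h) (H(M, h) = 0 + h*(M - h) = h*(M - h))
q*H(s, C) = -3065196*(-32 - 1*6) = -3065196*(-32 - 6) = -3065196*(-38) = -510866*(-228) = 116477448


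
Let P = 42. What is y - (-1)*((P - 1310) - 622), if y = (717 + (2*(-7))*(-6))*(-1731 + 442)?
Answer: -1034379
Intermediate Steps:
y = -1032489 (y = (717 - 14*(-6))*(-1289) = (717 + 84)*(-1289) = 801*(-1289) = -1032489)
y - (-1)*((P - 1310) - 622) = -1032489 - (-1)*((42 - 1310) - 622) = -1032489 - (-1)*(-1268 - 622) = -1032489 - (-1)*(-1890) = -1032489 - 1*1890 = -1032489 - 1890 = -1034379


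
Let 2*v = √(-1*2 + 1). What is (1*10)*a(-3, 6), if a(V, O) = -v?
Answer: -5*I ≈ -5.0*I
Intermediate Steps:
v = I/2 (v = √(-1*2 + 1)/2 = √(-2 + 1)/2 = √(-1)/2 = I/2 ≈ 0.5*I)
a(V, O) = -I/2
(1*10)*a(-3, 6) = (1*10)*(-I/2) = 10*(-I/2) = -5*I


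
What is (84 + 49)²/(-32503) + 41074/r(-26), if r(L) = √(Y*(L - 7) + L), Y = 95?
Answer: -17689/32503 - 41074*I*√3161/3161 ≈ -0.54423 - 730.56*I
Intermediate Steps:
r(L) = √(-665 + 96*L) (r(L) = √(95*(L - 7) + L) = √(95*(-7 + L) + L) = √((-665 + 95*L) + L) = √(-665 + 96*L))
(84 + 49)²/(-32503) + 41074/r(-26) = (84 + 49)²/(-32503) + 41074/(√(-665 + 96*(-26))) = 133²*(-1/32503) + 41074/(√(-665 - 2496)) = 17689*(-1/32503) + 41074/(√(-3161)) = -17689/32503 + 41074/((I*√3161)) = -17689/32503 + 41074*(-I*√3161/3161) = -17689/32503 - 41074*I*√3161/3161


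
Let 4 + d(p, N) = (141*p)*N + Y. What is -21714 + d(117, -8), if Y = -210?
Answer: -153904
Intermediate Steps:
d(p, N) = -214 + 141*N*p (d(p, N) = -4 + ((141*p)*N - 210) = -4 + (141*N*p - 210) = -4 + (-210 + 141*N*p) = -214 + 141*N*p)
-21714 + d(117, -8) = -21714 + (-214 + 141*(-8)*117) = -21714 + (-214 - 131976) = -21714 - 132190 = -153904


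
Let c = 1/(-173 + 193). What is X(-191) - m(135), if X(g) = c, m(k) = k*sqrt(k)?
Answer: 1/20 - 405*sqrt(15) ≈ -1568.5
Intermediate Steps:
m(k) = k**(3/2)
c = 1/20 ≈ 0.050000
X(g) = 1/20
X(-191) - m(135) = 1/20 - 135**(3/2) = 1/20 - 405*sqrt(15)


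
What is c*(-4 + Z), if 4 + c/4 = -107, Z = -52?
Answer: 24864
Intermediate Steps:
c = -444 (c = -16 + 4*(-107) = -16 - 428 = -444)
c*(-4 + Z) = -444*(-4 - 52) = -444*(-56) = 24864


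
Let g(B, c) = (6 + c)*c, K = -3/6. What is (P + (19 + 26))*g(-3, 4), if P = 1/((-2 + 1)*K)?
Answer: 1880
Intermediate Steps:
K = -½ (K = -3*⅙ = -½ ≈ -0.50000)
g(B, c) = c*(6 + c)
P = 2 (P = 1/((-2 + 1)*(-½)) = 1/(-1*(-½)) = 1/(½) = 2)
(P + (19 + 26))*g(-3, 4) = (2 + (19 + 26))*(4*(6 + 4)) = (2 + 45)*(4*10) = 47*40 = 1880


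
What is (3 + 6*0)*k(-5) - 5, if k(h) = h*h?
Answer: 70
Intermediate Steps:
k(h) = h**2
(3 + 6*0)*k(-5) - 5 = (3 + 6*0)*(-5)**2 - 5 = (3 + 0)*25 - 5 = 3*25 - 5 = 75 - 5 = 70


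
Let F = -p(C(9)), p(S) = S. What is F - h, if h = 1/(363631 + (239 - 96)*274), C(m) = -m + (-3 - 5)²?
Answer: -22154716/402813 ≈ -55.000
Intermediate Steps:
C(m) = 64 - m (C(m) = -m + (-8)² = -m + 64 = 64 - m)
F = -55 (F = -(64 - 1*9) = -(64 - 9) = -1*55 = -55)
h = 1/402813 (h = 1/(363631 + 143*274) = 1/(363631 + 39182) = 1/402813 ≈ 2.4825e-6)
F - h = -55 - 1*1/402813 = -55 - 1/402813 = -22154716/402813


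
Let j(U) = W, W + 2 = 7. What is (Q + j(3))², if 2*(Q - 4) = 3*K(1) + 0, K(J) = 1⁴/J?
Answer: 441/4 ≈ 110.25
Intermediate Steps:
W = 5 (W = -2 + 7 = 5)
K(J) = 1/J
j(U) = 5
Q = 11/2 (Q = 4 + (3/1 + 0)/2 = 4 + (3*1 + 0)/2 = 4 + (3 + 0)/2 = 4 + (½)*3 = 4 + 3/2 = 11/2 ≈ 5.5000)
(Q + j(3))² = (11/2 + 5)² = (21/2)² = 441/4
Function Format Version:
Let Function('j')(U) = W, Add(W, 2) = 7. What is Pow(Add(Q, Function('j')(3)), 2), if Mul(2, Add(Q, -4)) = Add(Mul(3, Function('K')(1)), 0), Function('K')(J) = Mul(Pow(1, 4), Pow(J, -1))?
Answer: Rational(441, 4) ≈ 110.25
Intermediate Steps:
W = 5 (W = Add(-2, 7) = 5)
Function('K')(J) = Pow(J, -1) (Function('K')(J) = Mul(1, Pow(J, -1)) = Pow(J, -1))
Function('j')(U) = 5
Q = Rational(11, 2) (Q = Add(4, Mul(Rational(1, 2), Add(Mul(3, Pow(1, -1)), 0))) = Add(4, Mul(Rational(1, 2), Add(Mul(3, 1), 0))) = Add(4, Mul(Rational(1, 2), Add(3, 0))) = Add(4, Mul(Rational(1, 2), 3)) = Add(4, Rational(3, 2)) = Rational(11, 2) ≈ 5.5000)
Pow(Add(Q, Function('j')(3)), 2) = Pow(Add(Rational(11, 2), 5), 2) = Pow(Rational(21, 2), 2) = Rational(441, 4)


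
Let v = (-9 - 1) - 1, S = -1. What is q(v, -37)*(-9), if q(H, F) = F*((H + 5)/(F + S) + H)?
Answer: -68598/19 ≈ -3610.4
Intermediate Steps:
v = -11 (v = -10 - 1 = -11)
q(H, F) = F*(H + (5 + H)/(-1 + F)) (q(H, F) = F*((H + 5)/(F - 1) + H) = F*((5 + H)/(-1 + F) + H) = F*(H + (5 + H)/(-1 + F)))
q(v, -37)*(-9) = -37*(5 - 37*(-11))/(-1 - 37)*(-9) = -37*(5 + 407)/(-38)*(-9) = -37*(-1/38)*412*(-9) = (7622/19)*(-9) = -68598/19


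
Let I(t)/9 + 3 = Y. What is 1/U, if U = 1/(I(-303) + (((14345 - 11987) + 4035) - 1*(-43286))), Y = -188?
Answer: 47960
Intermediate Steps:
I(t) = -1719 (I(t) = -27 + 9*(-188) = -27 - 1692 = -1719)
U = 1/47960 (U = 1/(-1719 + (((14345 - 11987) + 4035) - 1*(-43286))) = 1/(-1719 + ((2358 + 4035) + 43286)) = 1/(-1719 + (6393 + 43286)) = 1/(-1719 + 49679) = 1/47960 ≈ 2.0851e-5)
1/U = 1/(1/47960) = 47960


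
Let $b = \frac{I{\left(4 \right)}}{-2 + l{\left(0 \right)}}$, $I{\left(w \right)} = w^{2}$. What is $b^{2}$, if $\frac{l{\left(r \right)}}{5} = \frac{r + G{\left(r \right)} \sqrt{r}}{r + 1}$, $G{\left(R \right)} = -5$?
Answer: $64$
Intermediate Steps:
$l{\left(r \right)} = \frac{5 \left(r - 5 \sqrt{r}\right)}{1 + r}$ ($l{\left(r \right)} = 5 \frac{r - 5 \sqrt{r}}{r + 1} = 5 \frac{r - 5 \sqrt{r}}{1 + r} = \frac{5 \left(r - 5 \sqrt{r}\right)}{1 + r}$)
$b = -8$ ($b = \frac{4^{2}}{-2 + \frac{5 \left(0 - 5 \sqrt{0}\right)}{1 + 0}} = \frac{16}{-2 + \frac{5 \left(0 - 0\right)}{1}} = \frac{16}{-2 + 5 \cdot 1 \left(0 + 0\right)} = \frac{16}{-2 + 5 \cdot 1 \cdot 0} = \frac{16}{-2 + 0} = \frac{16}{-2} = 16 \left(- \frac{1}{2}\right) = -8$)
$b^{2} = \left(-8\right)^{2} = 64$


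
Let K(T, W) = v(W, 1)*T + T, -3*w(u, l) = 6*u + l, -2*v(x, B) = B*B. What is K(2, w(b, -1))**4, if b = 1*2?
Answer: 1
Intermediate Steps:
v(x, B) = -B**2/2 (v(x, B) = -B*B/2 = -B**2/2)
b = 2
w(u, l) = -2*u - l/3 (w(u, l) = -(6*u + l)/3 = -(l + 6*u)/3 = -2*u - l/3)
K(T, W) = T/2 (K(T, W) = (-1/2*1**2)*T + T = (-1/2*1)*T + T = -T/2 + T = T/2)
K(2, w(b, -1))**4 = ((1/2)*2)**4 = 1**4 = 1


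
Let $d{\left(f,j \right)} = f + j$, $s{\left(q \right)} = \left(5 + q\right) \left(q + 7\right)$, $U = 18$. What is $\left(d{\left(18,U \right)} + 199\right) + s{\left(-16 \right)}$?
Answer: $334$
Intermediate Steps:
$s{\left(q \right)} = \left(5 + q\right) \left(7 + q\right)$
$\left(d{\left(18,U \right)} + 199\right) + s{\left(-16 \right)} = \left(\left(18 + 18\right) + 199\right) + \left(35 + \left(-16\right)^{2} + 12 \left(-16\right)\right) = \left(36 + 199\right) + \left(35 + 256 - 192\right) = 235 + 99 = 334$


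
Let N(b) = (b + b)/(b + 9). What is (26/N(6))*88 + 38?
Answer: 2898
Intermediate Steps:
N(b) = 2*b/(9 + b) (N(b) = (2*b)/(9 + b) = 2*b/(9 + b))
(26/N(6))*88 + 38 = (26/((2*6/(9 + 6))))*88 + 38 = (26/((2*6/15)))*88 + 38 = (26/((2*6*(1/15))))*88 + 38 = (26/(⅘))*88 + 38 = (26*(5/4))*88 + 38 = (65/2)*88 + 38 = 2860 + 38 = 2898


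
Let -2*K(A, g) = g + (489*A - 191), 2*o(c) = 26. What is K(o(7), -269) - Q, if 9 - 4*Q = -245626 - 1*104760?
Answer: -362189/4 ≈ -90547.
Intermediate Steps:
o(c) = 13 (o(c) = (1/2)*26 = 13)
Q = 350395/4 (Q = 9/4 - (-245626 - 1*104760)/4 = 9/4 - (-245626 - 104760)/4 = 9/4 - 1/4*(-350386) = 9/4 + 175193/2 = 350395/4 ≈ 87599.)
K(A, g) = 191/2 - 489*A/2 - g/2 (K(A, g) = -(g + (489*A - 191))/2 = -(g + (-191 + 489*A))/2 = -(-191 + g + 489*A)/2 = 191/2 - 489*A/2 - g/2)
K(o(7), -269) - Q = (191/2 - 489/2*13 - 1/2*(-269)) - 1*350395/4 = (191/2 - 6357/2 + 269/2) - 350395/4 = -5897/2 - 350395/4 = -362189/4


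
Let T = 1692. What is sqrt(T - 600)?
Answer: 2*sqrt(273) ≈ 33.045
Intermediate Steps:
sqrt(T - 600) = sqrt(1692 - 600) = sqrt(1092) = 2*sqrt(273)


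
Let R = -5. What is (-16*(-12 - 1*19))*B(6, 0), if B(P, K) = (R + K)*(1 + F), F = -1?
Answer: 0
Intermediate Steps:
B(P, K) = 0 (B(P, K) = (-5 + K)*(1 - 1) = (-5 + K)*0 = 0)
(-16*(-12 - 1*19))*B(6, 0) = -16*(-12 - 1*19)*0 = -16*(-12 - 19)*0 = -16*(-31)*0 = 496*0 = 0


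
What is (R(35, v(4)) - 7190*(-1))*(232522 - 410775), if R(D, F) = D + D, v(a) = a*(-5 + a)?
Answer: -1294116780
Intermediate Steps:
R(D, F) = 2*D
(R(35, v(4)) - 7190*(-1))*(232522 - 410775) = (2*35 - 7190*(-1))*(232522 - 410775) = (70 + 7190)*(-178253) = 7260*(-178253) = -1294116780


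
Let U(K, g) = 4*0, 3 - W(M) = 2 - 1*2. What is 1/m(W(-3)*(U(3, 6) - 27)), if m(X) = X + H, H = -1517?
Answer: -1/1598 ≈ -0.00062578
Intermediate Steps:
W(M) = 3 (W(M) = 3 - (2 - 1*2) = 3 - (2 - 2) = 3 - 1*0 = 3 + 0 = 3)
U(K, g) = 0
m(X) = -1517 + X (m(X) = X - 1517 = -1517 + X)
1/m(W(-3)*(U(3, 6) - 27)) = 1/(-1517 + 3*(0 - 27)) = 1/(-1517 + 3*(-27)) = 1/(-1517 - 81) = 1/(-1598) = -1/1598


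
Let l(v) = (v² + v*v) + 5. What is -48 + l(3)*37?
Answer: 803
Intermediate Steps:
l(v) = 5 + 2*v² (l(v) = (v² + v²) + 5 = 2*v² + 5 = 5 + 2*v²)
-48 + l(3)*37 = -48 + (5 + 2*3²)*37 = -48 + (5 + 2*9)*37 = -48 + (5 + 18)*37 = -48 + 23*37 = -48 + 851 = 803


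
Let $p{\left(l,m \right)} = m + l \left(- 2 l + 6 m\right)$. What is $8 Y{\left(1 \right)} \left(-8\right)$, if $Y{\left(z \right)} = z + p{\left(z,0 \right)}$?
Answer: $64$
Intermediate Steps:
$Y{\left(z \right)} = z - 2 z^{2}$ ($Y{\left(z \right)} = z + \left(0 - 2 z^{2} + 6 z 0\right) = z + \left(0 - 2 z^{2} + 0\right) = z - 2 z^{2}$)
$8 Y{\left(1 \right)} \left(-8\right) = 8 \cdot 1 \left(1 - 2\right) \left(-8\right) = 8 \cdot 1 \left(-1\right) \left(-8\right) = 8 \left(-1\right) \left(-8\right) = \left(-8\right) \left(-8\right) = 64$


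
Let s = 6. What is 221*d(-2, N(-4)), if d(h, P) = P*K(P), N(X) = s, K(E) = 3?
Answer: 3978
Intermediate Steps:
N(X) = 6
d(h, P) = 3*P (d(h, P) = P*3 = 3*P)
221*d(-2, N(-4)) = 221*(3*6) = 221*18 = 3978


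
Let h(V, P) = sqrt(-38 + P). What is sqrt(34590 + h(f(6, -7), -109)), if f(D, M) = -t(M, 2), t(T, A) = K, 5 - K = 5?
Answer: sqrt(34590 + 7*I*sqrt(3)) ≈ 185.98 + 0.0326*I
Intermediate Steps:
K = 0 (K = 5 - 1*5 = 5 - 5 = 0)
t(T, A) = 0
f(D, M) = 0 (f(D, M) = -1*0 = 0)
sqrt(34590 + h(f(6, -7), -109)) = sqrt(34590 + sqrt(-38 - 109)) = sqrt(34590 + sqrt(-147)) = sqrt(34590 + 7*I*sqrt(3))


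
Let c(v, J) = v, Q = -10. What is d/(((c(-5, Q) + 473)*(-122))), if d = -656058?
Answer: 8411/732 ≈ 11.490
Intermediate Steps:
d/(((c(-5, Q) + 473)*(-122))) = -656058*(-1/(122*(-5 + 473))) = -656058/(468*(-122)) = -656058/(-57096) = -656058*(-1/57096) = 8411/732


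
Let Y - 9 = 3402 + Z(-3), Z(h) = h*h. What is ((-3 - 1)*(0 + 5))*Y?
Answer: -68400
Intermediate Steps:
Z(h) = h²
Y = 3420 (Y = 9 + (3402 + (-3)²) = 9 + (3402 + 9) = 9 + 3411 = 3420)
((-3 - 1)*(0 + 5))*Y = ((-3 - 1)*(0 + 5))*3420 = -4*5*3420 = -20*3420 = -68400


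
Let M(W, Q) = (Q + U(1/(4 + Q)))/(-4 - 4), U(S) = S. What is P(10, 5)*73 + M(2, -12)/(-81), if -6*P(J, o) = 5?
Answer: -315457/5184 ≈ -60.852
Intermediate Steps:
P(J, o) = -⅚ (P(J, o) = -⅙*5 = -⅚)
M(W, Q) = -Q/8 - 1/(8*(4 + Q)) (M(W, Q) = (Q + 1/(4 + Q))/(-4 - 4) = (Q + 1/(4 + Q))/(-8) = (Q + 1/(4 + Q))*(-⅛) = -Q/8 - 1/(8*(4 + Q)))
P(10, 5)*73 + M(2, -12)/(-81) = -⅚*73 + ((-1 - 1*(-12)*(4 - 12))/(8*(4 - 12)))/(-81) = -365/6 + ((⅛)*(-1 - 1*(-12)*(-8))/(-8))*(-1/81) = -365/6 + ((⅛)*(-⅛)*(-1 - 96))*(-1/81) = -365/6 + ((⅛)*(-⅛)*(-97))*(-1/81) = -365/6 + (97/64)*(-1/81) = -365/6 - 97/5184 = -315457/5184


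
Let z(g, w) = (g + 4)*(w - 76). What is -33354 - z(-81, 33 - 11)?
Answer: -37512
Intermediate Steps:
z(g, w) = (-76 + w)*(4 + g) (z(g, w) = (4 + g)*(-76 + w) = (-76 + w)*(4 + g))
-33354 - z(-81, 33 - 11) = -33354 - (-304 - 76*(-81) + 4*(33 - 11) - 81*(33 - 11)) = -33354 - (-304 + 6156 + 4*22 - 81*22) = -33354 - (-304 + 6156 + 88 - 1782) = -33354 - 1*4158 = -33354 - 4158 = -37512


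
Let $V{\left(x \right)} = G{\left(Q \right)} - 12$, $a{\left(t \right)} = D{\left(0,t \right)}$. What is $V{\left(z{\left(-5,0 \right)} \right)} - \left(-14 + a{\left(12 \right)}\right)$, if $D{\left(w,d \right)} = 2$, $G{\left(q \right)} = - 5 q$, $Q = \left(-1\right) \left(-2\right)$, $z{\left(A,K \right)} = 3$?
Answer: $-10$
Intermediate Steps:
$Q = 2$
$a{\left(t \right)} = 2$
$V{\left(x \right)} = -22$ ($V{\left(x \right)} = \left(-5\right) 2 - 12 = -10 - 12 = -22$)
$V{\left(z{\left(-5,0 \right)} \right)} - \left(-14 + a{\left(12 \right)}\right) = -22 - \left(-14 + 2\right) = -22 - -12 = -22 + 12 = -10$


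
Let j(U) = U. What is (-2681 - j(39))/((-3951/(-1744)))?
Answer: -4743680/3951 ≈ -1200.6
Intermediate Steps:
(-2681 - j(39))/((-3951/(-1744))) = (-2681 - 1*39)/((-3951/(-1744))) = (-2681 - 39)/((-3951*(-1/1744))) = -2720/3951/1744 = -2720*1744/3951 = -4743680/3951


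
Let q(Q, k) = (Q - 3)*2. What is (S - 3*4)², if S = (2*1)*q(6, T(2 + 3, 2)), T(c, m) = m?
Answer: 0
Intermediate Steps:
q(Q, k) = -6 + 2*Q (q(Q, k) = (-3 + Q)*2 = -6 + 2*Q)
S = 12 (S = (2*1)*(-6 + 2*6) = 2*(-6 + 12) = 2*6 = 12)
(S - 3*4)² = (12 - 3*4)² = (12 - 12)² = 0² = 0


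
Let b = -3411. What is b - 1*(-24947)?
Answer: 21536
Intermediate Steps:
b - 1*(-24947) = -3411 - 1*(-24947) = -3411 + 24947 = 21536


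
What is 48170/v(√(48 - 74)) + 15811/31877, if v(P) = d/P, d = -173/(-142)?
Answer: 15811/31877 + 6840140*I*√26/173 ≈ 0.496 + 2.0161e+5*I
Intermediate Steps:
d = 173/142 (d = -173*(-1/142) = 173/142 ≈ 1.2183)
v(P) = 173/(142*P)
48170/v(√(48 - 74)) + 15811/31877 = 48170/((173/(142*(√(48 - 74))))) + 15811/31877 = 48170/((173/(142*(√(-26))))) + 15811*(1/31877) = 48170/((173/(142*((I*√26))))) + 15811/31877 = 48170/((173*(-I*√26/26)/142)) + 15811/31877 = 48170/((-173*I*√26/3692)) + 15811/31877 = 48170*(142*I*√26/173) + 15811/31877 = 6840140*I*√26/173 + 15811/31877 = 15811/31877 + 6840140*I*√26/173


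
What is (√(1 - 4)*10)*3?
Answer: 30*I*√3 ≈ 51.962*I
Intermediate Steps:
(√(1 - 4)*10)*3 = (√(-3)*10)*3 = ((I*√3)*10)*3 = (10*I*√3)*3 = 30*I*√3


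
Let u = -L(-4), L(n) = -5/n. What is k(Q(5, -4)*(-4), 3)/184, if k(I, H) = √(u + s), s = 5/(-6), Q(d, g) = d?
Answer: 5*I*√3/1104 ≈ 0.0078444*I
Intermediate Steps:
s = -⅚ (s = 5*(-⅙) = -⅚ ≈ -0.83333)
u = -5/4 (u = -(-5)/(-4) = -(-5)*(-1)/4 = -1*5/4 = -5/4 ≈ -1.2500)
k(I, H) = 5*I*√3/6 (k(I, H) = √(-5/4 - ⅚) = √(-25/12) = 5*I*√3/6)
k(Q(5, -4)*(-4), 3)/184 = (5*I*√3/6)/184 = 5*I*√3/1104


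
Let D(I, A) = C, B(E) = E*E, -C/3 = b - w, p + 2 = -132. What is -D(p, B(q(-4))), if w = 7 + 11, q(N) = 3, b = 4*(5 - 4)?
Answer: -42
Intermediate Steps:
p = -134 (p = -2 - 132 = -134)
b = 4 (b = 4*1 = 4)
w = 18
C = 42 (C = -3*(4 - 1*18) = -3*(4 - 18) = -3*(-14) = 42)
B(E) = E**2
D(I, A) = 42
-D(p, B(q(-4))) = -1*42 = -42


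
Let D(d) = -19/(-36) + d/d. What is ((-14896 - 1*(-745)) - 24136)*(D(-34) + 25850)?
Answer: -35631987985/36 ≈ -9.8978e+8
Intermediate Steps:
D(d) = 55/36 (D(d) = -19*(-1/36) + 1 = 19/36 + 1 = 55/36)
((-14896 - 1*(-745)) - 24136)*(D(-34) + 25850) = ((-14896 - 1*(-745)) - 24136)*(55/36 + 25850) = ((-14896 + 745) - 24136)*(930655/36) = (-14151 - 24136)*(930655/36) = -38287*930655/36 = -35631987985/36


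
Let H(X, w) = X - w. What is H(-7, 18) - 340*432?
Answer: -146905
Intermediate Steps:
H(-7, 18) - 340*432 = (-7 - 1*18) - 340*432 = (-7 - 18) - 146880 = -25 - 146880 = -146905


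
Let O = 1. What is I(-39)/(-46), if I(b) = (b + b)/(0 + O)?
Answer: 39/23 ≈ 1.6957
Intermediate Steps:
I(b) = 2*b (I(b) = (b + b)/(0 + 1) = (2*b)/1 = (2*b)*1 = 2*b)
I(-39)/(-46) = (2*(-39))/(-46) = -1/46*(-78) = 39/23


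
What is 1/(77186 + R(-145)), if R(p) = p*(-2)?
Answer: 1/77476 ≈ 1.2907e-5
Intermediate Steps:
R(p) = -2*p
1/(77186 + R(-145)) = 1/(77186 - 2*(-145)) = 1/(77186 + 290) = 1/77476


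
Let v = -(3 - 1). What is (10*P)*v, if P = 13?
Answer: -260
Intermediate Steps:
v = -2 (v = -1*2 = -2)
(10*P)*v = (10*13)*(-2) = 130*(-2) = -260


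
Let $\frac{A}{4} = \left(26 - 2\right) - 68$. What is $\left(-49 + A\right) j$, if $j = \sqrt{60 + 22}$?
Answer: $- 225 \sqrt{82} \approx -2037.5$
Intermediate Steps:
$j = \sqrt{82} \approx 9.0554$
$A = -176$ ($A = 4 \left(\left(26 - 2\right) - 68\right) = 4 \left(24 - 68\right) = 4 \left(-44\right) = -176$)
$\left(-49 + A\right) j = \left(-49 - 176\right) \sqrt{82} = - 225 \sqrt{82}$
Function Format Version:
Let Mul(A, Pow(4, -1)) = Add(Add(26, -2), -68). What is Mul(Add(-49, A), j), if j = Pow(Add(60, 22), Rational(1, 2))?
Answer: Mul(-225, Pow(82, Rational(1, 2))) ≈ -2037.5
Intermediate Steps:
j = Pow(82, Rational(1, 2)) ≈ 9.0554
A = -176 (A = Mul(4, Add(Add(26, -2), -68)) = Mul(4, Add(24, -68)) = Mul(4, -44) = -176)
Mul(Add(-49, A), j) = Mul(Add(-49, -176), Pow(82, Rational(1, 2))) = Mul(-225, Pow(82, Rational(1, 2)))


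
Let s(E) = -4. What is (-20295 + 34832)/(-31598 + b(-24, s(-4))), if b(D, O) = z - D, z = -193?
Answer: -14537/31767 ≈ -0.45761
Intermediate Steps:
b(D, O) = -193 - D
(-20295 + 34832)/(-31598 + b(-24, s(-4))) = (-20295 + 34832)/(-31598 + (-193 - 1*(-24))) = 14537/(-31598 + (-193 + 24)) = 14537/(-31598 - 169) = 14537/(-31767) = 14537*(-1/31767) = -14537/31767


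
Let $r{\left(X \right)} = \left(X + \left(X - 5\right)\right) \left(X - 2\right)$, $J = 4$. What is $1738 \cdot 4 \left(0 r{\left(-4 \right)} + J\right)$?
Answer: $27808$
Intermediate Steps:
$r{\left(X \right)} = \left(-5 + 2 X\right) \left(-2 + X\right)$ ($r{\left(X \right)} = \left(X + \left(-5 + X\right)\right) \left(-2 + X\right) = \left(-5 + 2 X\right) \left(-2 + X\right)$)
$1738 \cdot 4 \left(0 r{\left(-4 \right)} + J\right) = 1738 \cdot 4 \left(0 \left(10 - -36 + 2 \left(-4\right)^{2}\right) + 4\right) = 1738 \cdot 4 \left(0 \left(10 + 36 + 2 \cdot 16\right) + 4\right) = 1738 \cdot 4 \left(0 \left(10 + 36 + 32\right) + 4\right) = 1738 \cdot 4 \left(0 \cdot 78 + 4\right) = 1738 \cdot 4 \left(0 + 4\right) = 1738 \cdot 4 \cdot 4 = 1738 \cdot 16 = 27808$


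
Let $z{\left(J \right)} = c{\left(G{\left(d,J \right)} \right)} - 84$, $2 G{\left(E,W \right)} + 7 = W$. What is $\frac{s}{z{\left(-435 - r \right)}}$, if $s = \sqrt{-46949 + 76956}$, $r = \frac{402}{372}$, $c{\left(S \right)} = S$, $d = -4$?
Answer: $- \frac{124 \sqrt{30007}}{37887} \approx -0.56695$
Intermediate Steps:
$G{\left(E,W \right)} = - \frac{7}{2} + \frac{W}{2}$
$r = \frac{67}{62}$ ($r = 402 \cdot \frac{1}{372} = \frac{67}{62} \approx 1.0806$)
$z{\left(J \right)} = - \frac{175}{2} + \frac{J}{2}$ ($z{\left(J \right)} = \left(- \frac{7}{2} + \frac{J}{2}\right) - 84 = - \frac{175}{2} + \frac{J}{2}$)
$s = \sqrt{30007} \approx 173.23$
$\frac{s}{z{\left(-435 - r \right)}} = \frac{\sqrt{30007}}{- \frac{175}{2} + \frac{-435 - \frac{67}{62}}{2}} = \frac{\sqrt{30007}}{- \frac{175}{2} + \frac{1}{2} \left(- \frac{27037}{62}\right)} = \frac{\sqrt{30007}}{- \frac{175}{2} - \frac{27037}{124}} = \frac{\sqrt{30007}}{- \frac{37887}{124}} = \sqrt{30007} \left(- \frac{124}{37887}\right) = - \frac{124 \sqrt{30007}}{37887}$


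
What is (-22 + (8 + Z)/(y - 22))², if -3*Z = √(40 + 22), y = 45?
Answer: (1494 + √62)²/4761 ≈ 473.77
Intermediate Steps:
Z = -√62/3 (Z = -√(40 + 22)/3 = -√62/3 ≈ -2.6247)
(-22 + (8 + Z)/(y - 22))² = (-22 + (8 - √62/3)/(45 - 22))² = (-22 + (8 - √62/3)/23)² = (-22 + (8 - √62/3)*(1/23))² = (-22 + (8/23 - √62/69))² = (-498/23 - √62/69)²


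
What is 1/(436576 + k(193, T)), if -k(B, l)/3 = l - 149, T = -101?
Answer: 1/437326 ≈ 2.2866e-6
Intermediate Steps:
k(B, l) = 447 - 3*l (k(B, l) = -3*(l - 149) = -3*(-149 + l) = 447 - 3*l)
1/(436576 + k(193, T)) = 1/(436576 + (447 - 3*(-101))) = 1/(436576 + (447 + 303)) = 1/(436576 + 750) = 1/437326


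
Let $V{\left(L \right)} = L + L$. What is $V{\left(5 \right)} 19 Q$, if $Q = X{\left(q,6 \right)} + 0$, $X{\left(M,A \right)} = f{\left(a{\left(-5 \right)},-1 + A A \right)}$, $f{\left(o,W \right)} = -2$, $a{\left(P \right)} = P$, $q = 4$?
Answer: $-380$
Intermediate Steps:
$X{\left(M,A \right)} = -2$
$Q = -2$ ($Q = -2 + 0 = -2$)
$V{\left(L \right)} = 2 L$
$V{\left(5 \right)} 19 Q = 2 \cdot 5 \cdot 19 \left(-2\right) = 10 \cdot 19 \left(-2\right) = 190 \left(-2\right) = -380$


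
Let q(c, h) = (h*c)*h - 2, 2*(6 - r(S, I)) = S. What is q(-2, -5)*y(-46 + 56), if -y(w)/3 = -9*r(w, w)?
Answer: -1404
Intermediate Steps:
r(S, I) = 6 - S/2
q(c, h) = -2 + c*h**2 (q(c, h) = (c*h)*h - 2 = c*h**2 - 2 = -2 + c*h**2)
y(w) = 162 - 27*w/2 (y(w) = -(-27)*(6 - w/2) = -3*(-54 + 9*w/2) = 162 - 27*w/2)
q(-2, -5)*y(-46 + 56) = (-2 - 2*(-5)**2)*(162 - 27*(-46 + 56)/2) = (-2 - 2*25)*(162 - 27/2*10) = (-2 - 50)*(162 - 135) = -52*27 = -1404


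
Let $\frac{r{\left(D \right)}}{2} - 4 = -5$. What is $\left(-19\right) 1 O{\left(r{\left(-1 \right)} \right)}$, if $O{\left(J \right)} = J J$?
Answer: $-76$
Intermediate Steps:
$r{\left(D \right)} = -2$ ($r{\left(D \right)} = 8 + 2 \left(-5\right) = 8 - 10 = -2$)
$O{\left(J \right)} = J^{2}$
$\left(-19\right) 1 O{\left(r{\left(-1 \right)} \right)} = \left(-19\right) 1 \left(-2\right)^{2} = \left(-19\right) 4 = -76$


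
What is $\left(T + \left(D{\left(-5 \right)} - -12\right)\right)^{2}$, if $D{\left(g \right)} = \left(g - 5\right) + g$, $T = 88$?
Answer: $7225$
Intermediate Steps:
$D{\left(g \right)} = -5 + 2 g$ ($D{\left(g \right)} = \left(-5 + g\right) + g = -5 + 2 g$)
$\left(T + \left(D{\left(-5 \right)} - -12\right)\right)^{2} = \left(88 + \left(\left(-5 + 2 \left(-5\right)\right) - -12\right)\right)^{2} = \left(88 + \left(\left(-5 - 10\right) + 12\right)\right)^{2} = \left(88 + \left(-15 + 12\right)\right)^{2} = \left(88 - 3\right)^{2} = 85^{2} = 7225$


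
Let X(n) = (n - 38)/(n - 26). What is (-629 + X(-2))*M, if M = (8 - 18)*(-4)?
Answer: -175720/7 ≈ -25103.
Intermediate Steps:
M = 40 (M = -10*(-4) = 40)
X(n) = (-38 + n)/(-26 + n)
(-629 + X(-2))*M = (-629 + (-38 - 2)/(-26 - 2))*40 = (-629 - 40/(-28))*40 = (-629 - 1/28*(-40))*40 = (-629 + 10/7)*40 = -4393/7*40 = -175720/7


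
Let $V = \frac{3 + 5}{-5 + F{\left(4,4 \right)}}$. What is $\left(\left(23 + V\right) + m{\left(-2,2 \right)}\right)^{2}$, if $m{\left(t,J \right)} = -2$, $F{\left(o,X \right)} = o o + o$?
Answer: $\frac{104329}{225} \approx 463.68$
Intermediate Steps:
$F{\left(o,X \right)} = o + o^{2}$ ($F{\left(o,X \right)} = o^{2} + o = o + o^{2}$)
$V = \frac{8}{15}$ ($V = \frac{3 + 5}{-5 + 4 \left(1 + 4\right)} = \frac{8}{-5 + 4 \cdot 5} = \frac{8}{-5 + 20} = \frac{8}{15} \approx 0.53333$)
$\left(\left(23 + V\right) + m{\left(-2,2 \right)}\right)^{2} = \left(\left(23 + \frac{8}{15}\right) - 2\right)^{2} = \left(\frac{353}{15} - 2\right)^{2} = \left(\frac{323}{15}\right)^{2} = \frac{104329}{225}$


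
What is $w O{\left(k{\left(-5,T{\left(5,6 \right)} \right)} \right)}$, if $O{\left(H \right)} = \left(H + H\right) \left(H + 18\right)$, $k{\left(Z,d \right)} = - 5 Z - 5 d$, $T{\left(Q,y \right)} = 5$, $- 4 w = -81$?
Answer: $0$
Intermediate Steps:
$w = \frac{81}{4}$ ($w = \left(- \frac{1}{4}\right) \left(-81\right) = \frac{81}{4} \approx 20.25$)
$O{\left(H \right)} = 2 H \left(18 + H\right)$
$w O{\left(k{\left(-5,T{\left(5,6 \right)} \right)} \right)} = \frac{81 \cdot 2 \left(\left(-5\right) \left(-5\right) - 25\right) \left(18 - 0\right)}{4} = \frac{81 \cdot 2 \left(25 - 25\right) \left(18 + \left(25 - 25\right)\right)}{4} = \frac{81 \cdot 2 \cdot 0 \left(18 + 0\right)}{4} = \frac{81 \cdot 2 \cdot 0 \cdot 18}{4} = \frac{81}{4} \cdot 0 = 0$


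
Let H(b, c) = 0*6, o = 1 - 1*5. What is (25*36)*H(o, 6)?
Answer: 0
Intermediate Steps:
o = -4 (o = 1 - 5 = -4)
H(b, c) = 0
(25*36)*H(o, 6) = (25*36)*0 = 900*0 = 0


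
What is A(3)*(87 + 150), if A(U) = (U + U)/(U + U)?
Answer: 237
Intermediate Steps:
A(U) = 1 (A(U) = (2*U)/((2*U)) = (2*U)*(1/(2*U)) = 1)
A(3)*(87 + 150) = 1*(87 + 150) = 1*237 = 237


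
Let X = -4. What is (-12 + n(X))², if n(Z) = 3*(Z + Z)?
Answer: 1296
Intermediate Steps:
n(Z) = 6*Z (n(Z) = 3*(2*Z) = 6*Z)
(-12 + n(X))² = (-12 + 6*(-4))² = (-12 - 24)² = (-36)² = 1296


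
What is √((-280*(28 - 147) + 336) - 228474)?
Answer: I*√194818 ≈ 441.38*I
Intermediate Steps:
√((-280*(28 - 147) + 336) - 228474) = √((-280*(-119) + 336) - 228474) = √((33320 + 336) - 228474) = √(33656 - 228474) = √(-194818) = I*√194818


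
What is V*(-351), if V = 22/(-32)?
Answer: 3861/16 ≈ 241.31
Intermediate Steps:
V = -11/16 (V = 22*(-1/32) = -11/16 ≈ -0.68750)
V*(-351) = -11/16*(-351) = 3861/16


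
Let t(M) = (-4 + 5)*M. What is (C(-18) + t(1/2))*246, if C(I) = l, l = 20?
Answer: 5043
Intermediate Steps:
C(I) = 20
t(M) = M (t(M) = 1*M = M)
(C(-18) + t(1/2))*246 = (20 + 1/2)*246 = (20 + ½)*246 = (41/2)*246 = 5043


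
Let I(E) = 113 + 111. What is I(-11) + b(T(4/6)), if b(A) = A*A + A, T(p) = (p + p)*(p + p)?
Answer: 18544/81 ≈ 228.94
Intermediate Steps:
T(p) = 4*p² (T(p) = (2*p)*(2*p) = 4*p²)
b(A) = A + A² (b(A) = A² + A = A + A²)
I(E) = 224
I(-11) + b(T(4/6)) = 224 + (4*(4/6)²)*(1 + 4*(4/6)²) = 224 + (4*(4*(⅙))²)*(1 + 4*(4*(⅙))²) = 224 + (4*(⅔)²)*(1 + 4*(⅔)²) = 224 + (4*(4/9))*(1 + 4*(4/9)) = 224 + 16*(1 + 16/9)/9 = 224 + (16/9)*(25/9) = 224 + 400/81 = 18544/81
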